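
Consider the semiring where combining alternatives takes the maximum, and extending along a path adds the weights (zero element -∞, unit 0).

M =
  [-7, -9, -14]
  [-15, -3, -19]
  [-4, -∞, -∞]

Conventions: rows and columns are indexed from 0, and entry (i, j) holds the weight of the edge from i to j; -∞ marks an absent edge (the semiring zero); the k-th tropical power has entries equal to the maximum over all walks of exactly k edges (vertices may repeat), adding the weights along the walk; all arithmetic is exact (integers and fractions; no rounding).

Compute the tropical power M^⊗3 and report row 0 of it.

M^⊗2:
  [-14, -12, -21]
  [-18, -6, -22]
  [-11, -13, -18]
M^⊗3:
  [-21, -15, -28]
  [-21, -9, -25]
  [-18, -16, -25]
Answer: row 0 of M^⊗3 = [-21, -15, -28]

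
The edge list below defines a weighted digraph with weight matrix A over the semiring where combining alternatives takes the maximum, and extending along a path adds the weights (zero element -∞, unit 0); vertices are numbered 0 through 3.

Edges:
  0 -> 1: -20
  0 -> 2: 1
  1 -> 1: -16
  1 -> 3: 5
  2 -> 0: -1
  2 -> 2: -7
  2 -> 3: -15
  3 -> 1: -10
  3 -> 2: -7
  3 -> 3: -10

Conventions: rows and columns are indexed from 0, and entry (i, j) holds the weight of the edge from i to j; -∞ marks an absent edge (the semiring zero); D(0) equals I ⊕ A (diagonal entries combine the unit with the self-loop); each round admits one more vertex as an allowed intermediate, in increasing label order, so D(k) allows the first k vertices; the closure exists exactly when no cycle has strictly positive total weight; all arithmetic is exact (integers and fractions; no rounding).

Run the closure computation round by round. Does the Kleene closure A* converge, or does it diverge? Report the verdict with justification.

D(0):
  [0, -20, 1, -∞]
  [-∞, 0, -∞, 5]
  [-1, -∞, 0, -15]
  [-∞, -10, -7, 0]
D(1):
  [0, -20, 1, -∞]
  [-∞, 0, -∞, 5]
  [-1, -21, 0, -15]
  [-∞, -10, -7, 0]
D(2):
  [0, -20, 1, -15]
  [-∞, 0, -∞, 5]
  [-1, -21, 0, -15]
  [-∞, -10, -7, 0]
D(3):
  [0, -20, 1, -14]
  [-∞, 0, -∞, 5]
  [-1, -21, 0, -15]
  [-8, -10, -7, 0]
D(4):
  [0, -20, 1, -14]
  [-3, 0, -2, 5]
  [-1, -21, 0, -15]
  [-8, -10, -7, 0]
Key observation: every diagonal entry stays at the unit through all rounds, so no improving cycle exists.
Answer: CONVERGES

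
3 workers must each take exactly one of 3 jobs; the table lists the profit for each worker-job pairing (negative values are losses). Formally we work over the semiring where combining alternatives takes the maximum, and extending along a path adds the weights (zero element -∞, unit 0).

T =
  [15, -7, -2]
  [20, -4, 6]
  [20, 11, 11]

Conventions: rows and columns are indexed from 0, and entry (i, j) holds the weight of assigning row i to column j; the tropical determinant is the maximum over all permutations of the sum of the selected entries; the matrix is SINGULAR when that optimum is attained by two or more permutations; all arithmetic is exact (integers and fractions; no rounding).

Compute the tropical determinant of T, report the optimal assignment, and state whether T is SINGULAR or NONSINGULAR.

σ = (0, 1, 2): 15 + (-4) + 11 = 22
σ = (0, 2, 1): 15 + 6 + 11 = 32
σ = (1, 0, 2): (-7) + 20 + 11 = 24
σ = (1, 2, 0): (-7) + 6 + 20 = 19
σ = (2, 0, 1): (-2) + 20 + 11 = 29
σ = (2, 1, 0): (-2) + (-4) + 20 = 14
Optimal value attained by: σ = (0, 2, 1).
Answer: det⊕(T) = 32; verdict: NONSINGULAR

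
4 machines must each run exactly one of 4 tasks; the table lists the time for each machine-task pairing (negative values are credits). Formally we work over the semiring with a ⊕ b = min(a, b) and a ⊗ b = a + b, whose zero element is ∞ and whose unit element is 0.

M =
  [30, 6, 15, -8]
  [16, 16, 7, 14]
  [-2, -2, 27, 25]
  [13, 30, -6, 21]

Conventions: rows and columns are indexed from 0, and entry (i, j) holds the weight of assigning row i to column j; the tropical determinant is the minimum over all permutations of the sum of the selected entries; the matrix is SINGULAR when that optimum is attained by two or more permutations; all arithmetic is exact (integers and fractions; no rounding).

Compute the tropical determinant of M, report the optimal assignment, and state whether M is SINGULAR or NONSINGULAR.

σ = (0, 1, 2, 3): 30 + 16 + 27 + 21 = 94
σ = (0, 1, 3, 2): 30 + 16 + 25 + (-6) = 65
σ = (0, 2, 1, 3): 30 + 7 + (-2) + 21 = 56
σ = (0, 2, 3, 1): 30 + 7 + 25 + 30 = 92
σ = (0, 3, 1, 2): 30 + 14 + (-2) + (-6) = 36
σ = (0, 3, 2, 1): 30 + 14 + 27 + 30 = 101
σ = (1, 0, 2, 3): 6 + 16 + 27 + 21 = 70
σ = (1, 0, 3, 2): 6 + 16 + 25 + (-6) = 41
σ = (1, 2, 0, 3): 6 + 7 + (-2) + 21 = 32
σ = (1, 2, 3, 0): 6 + 7 + 25 + 13 = 51
σ = (1, 3, 0, 2): 6 + 14 + (-2) + (-6) = 12
σ = (1, 3, 2, 0): 6 + 14 + 27 + 13 = 60
σ = (2, 0, 1, 3): 15 + 16 + (-2) + 21 = 50
σ = (2, 0, 3, 1): 15 + 16 + 25 + 30 = 86
σ = (2, 1, 0, 3): 15 + 16 + (-2) + 21 = 50
σ = (2, 1, 3, 0): 15 + 16 + 25 + 13 = 69
σ = (2, 3, 0, 1): 15 + 14 + (-2) + 30 = 57
σ = (2, 3, 1, 0): 15 + 14 + (-2) + 13 = 40
σ = (3, 0, 1, 2): (-8) + 16 + (-2) + (-6) = 0
σ = (3, 0, 2, 1): (-8) + 16 + 27 + 30 = 65
σ = (3, 1, 0, 2): (-8) + 16 + (-2) + (-6) = 0
σ = (3, 1, 2, 0): (-8) + 16 + 27 + 13 = 48
σ = (3, 2, 0, 1): (-8) + 7 + (-2) + 30 = 27
σ = (3, 2, 1, 0): (-8) + 7 + (-2) + 13 = 10
Optimal value attained by: σ = (3, 0, 1, 2).
Answer: det⊕(M) = 0; verdict: SINGULAR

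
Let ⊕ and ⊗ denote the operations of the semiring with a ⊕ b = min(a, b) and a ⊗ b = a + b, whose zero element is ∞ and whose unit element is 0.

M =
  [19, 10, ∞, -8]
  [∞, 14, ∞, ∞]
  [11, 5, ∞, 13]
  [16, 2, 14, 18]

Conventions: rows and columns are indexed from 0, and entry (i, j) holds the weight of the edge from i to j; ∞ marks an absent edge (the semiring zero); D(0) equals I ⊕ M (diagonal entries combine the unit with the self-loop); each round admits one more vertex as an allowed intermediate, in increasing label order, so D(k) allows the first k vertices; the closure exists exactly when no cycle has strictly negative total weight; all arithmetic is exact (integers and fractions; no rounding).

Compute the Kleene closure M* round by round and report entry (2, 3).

D(0):
  [0, 10, ∞, -8]
  [∞, 0, ∞, ∞]
  [11, 5, 0, 13]
  [16, 2, 14, 0]
D(1):
  [0, 10, ∞, -8]
  [∞, 0, ∞, ∞]
  [11, 5, 0, 3]
  [16, 2, 14, 0]
D(2):
  [0, 10, ∞, -8]
  [∞, 0, ∞, ∞]
  [11, 5, 0, 3]
  [16, 2, 14, 0]
D(3):
  [0, 10, ∞, -8]
  [∞, 0, ∞, ∞]
  [11, 5, 0, 3]
  [16, 2, 14, 0]
D(4):
  [0, -6, 6, -8]
  [∞, 0, ∞, ∞]
  [11, 5, 0, 3]
  [16, 2, 14, 0]
Answer: M*[2][3] = 3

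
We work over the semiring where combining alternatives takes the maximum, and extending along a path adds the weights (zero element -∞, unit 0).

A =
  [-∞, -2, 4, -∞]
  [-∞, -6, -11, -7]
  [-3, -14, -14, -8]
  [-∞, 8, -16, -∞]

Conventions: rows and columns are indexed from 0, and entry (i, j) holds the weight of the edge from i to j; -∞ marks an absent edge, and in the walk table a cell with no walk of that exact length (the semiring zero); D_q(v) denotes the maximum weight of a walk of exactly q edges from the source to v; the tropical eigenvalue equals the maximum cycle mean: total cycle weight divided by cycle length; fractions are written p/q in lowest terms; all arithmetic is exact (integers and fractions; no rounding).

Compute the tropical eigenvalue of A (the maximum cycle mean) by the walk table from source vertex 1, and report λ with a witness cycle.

q=0: [-∞, 0, -∞, -∞]
q=1: [-∞, -6, -11, -7]
q=2: [-14, 1, -17, -13]
q=3: [-20, -5, -10, -6]
q=4: [-13, 2, -16, -12]
Optimal cycle mean attained by: cycle 0->2->0, total 4 + (-3), length 2.
Answer: λ = 1/2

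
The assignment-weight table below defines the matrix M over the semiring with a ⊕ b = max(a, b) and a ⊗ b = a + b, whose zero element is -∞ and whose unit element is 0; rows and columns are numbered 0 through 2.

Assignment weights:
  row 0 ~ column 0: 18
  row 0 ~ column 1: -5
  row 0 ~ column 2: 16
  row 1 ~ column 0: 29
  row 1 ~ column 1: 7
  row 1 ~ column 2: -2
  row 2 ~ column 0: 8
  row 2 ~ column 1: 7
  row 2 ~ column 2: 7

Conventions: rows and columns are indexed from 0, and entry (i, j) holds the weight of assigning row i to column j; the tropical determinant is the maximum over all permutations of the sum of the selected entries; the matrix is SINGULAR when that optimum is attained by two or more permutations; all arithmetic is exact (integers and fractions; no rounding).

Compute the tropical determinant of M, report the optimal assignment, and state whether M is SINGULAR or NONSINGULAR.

σ = (0, 1, 2): 18 + 7 + 7 = 32
σ = (0, 2, 1): 18 + (-2) + 7 = 23
σ = (1, 0, 2): (-5) + 29 + 7 = 31
σ = (1, 2, 0): (-5) + (-2) + 8 = 1
σ = (2, 0, 1): 16 + 29 + 7 = 52
σ = (2, 1, 0): 16 + 7 + 8 = 31
Optimal value attained by: σ = (2, 0, 1).
Answer: det⊕(M) = 52; verdict: NONSINGULAR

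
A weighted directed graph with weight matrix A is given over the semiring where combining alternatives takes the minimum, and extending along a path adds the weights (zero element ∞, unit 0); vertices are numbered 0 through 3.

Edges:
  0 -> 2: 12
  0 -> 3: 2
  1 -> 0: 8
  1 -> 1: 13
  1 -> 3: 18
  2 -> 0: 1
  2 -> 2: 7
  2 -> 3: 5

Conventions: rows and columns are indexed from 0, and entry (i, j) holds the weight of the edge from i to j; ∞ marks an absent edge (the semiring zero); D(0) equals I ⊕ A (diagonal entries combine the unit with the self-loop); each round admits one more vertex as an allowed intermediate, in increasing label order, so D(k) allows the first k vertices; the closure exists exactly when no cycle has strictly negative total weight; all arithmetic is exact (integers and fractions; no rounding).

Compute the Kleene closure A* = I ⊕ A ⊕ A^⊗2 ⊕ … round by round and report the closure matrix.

D(0):
  [0, ∞, 12, 2]
  [8, 0, ∞, 18]
  [1, ∞, 0, 5]
  [∞, ∞, ∞, 0]
D(1):
  [0, ∞, 12, 2]
  [8, 0, 20, 10]
  [1, ∞, 0, 3]
  [∞, ∞, ∞, 0]
D(2):
  [0, ∞, 12, 2]
  [8, 0, 20, 10]
  [1, ∞, 0, 3]
  [∞, ∞, ∞, 0]
D(3):
  [0, ∞, 12, 2]
  [8, 0, 20, 10]
  [1, ∞, 0, 3]
  [∞, ∞, ∞, 0]
D(4):
  [0, ∞, 12, 2]
  [8, 0, 20, 10]
  [1, ∞, 0, 3]
  [∞, ∞, ∞, 0]
Answer: A* = [[0, ∞, 12, 2], [8, 0, 20, 10], [1, ∞, 0, 3], [∞, ∞, ∞, 0]]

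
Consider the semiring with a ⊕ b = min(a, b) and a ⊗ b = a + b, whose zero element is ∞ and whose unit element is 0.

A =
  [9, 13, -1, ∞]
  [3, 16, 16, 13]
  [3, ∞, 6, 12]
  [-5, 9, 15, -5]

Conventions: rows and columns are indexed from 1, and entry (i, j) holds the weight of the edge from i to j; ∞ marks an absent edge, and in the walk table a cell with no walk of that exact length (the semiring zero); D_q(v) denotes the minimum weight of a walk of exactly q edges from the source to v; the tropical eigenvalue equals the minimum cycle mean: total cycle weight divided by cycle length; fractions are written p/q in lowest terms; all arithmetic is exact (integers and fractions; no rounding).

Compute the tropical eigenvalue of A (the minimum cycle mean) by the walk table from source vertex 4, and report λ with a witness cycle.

q=0: [∞, ∞, ∞, 0]
q=1: [-5, 9, 15, -5]
q=2: [-10, 4, -6, -10]
q=3: [-15, -1, -11, -15]
q=4: [-20, -6, -16, -20]
Optimal cycle mean attained by: cycle 4->4, total (-5), length 1.
Answer: λ = -5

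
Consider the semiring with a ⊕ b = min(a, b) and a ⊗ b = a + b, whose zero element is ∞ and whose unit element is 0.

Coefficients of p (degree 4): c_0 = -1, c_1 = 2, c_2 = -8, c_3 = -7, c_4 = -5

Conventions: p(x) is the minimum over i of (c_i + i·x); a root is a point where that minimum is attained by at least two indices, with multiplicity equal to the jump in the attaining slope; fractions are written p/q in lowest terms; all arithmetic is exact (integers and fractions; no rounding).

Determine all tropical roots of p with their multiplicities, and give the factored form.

hull edge (i=0, c=-1) to (i=2, c=-8): slope -7/2, span 2
hull edge (i=2, c=-8) to (i=3, c=-7): slope 1, span 1
hull edge (i=3, c=-7) to (i=4, c=-5): slope 2, span 1
Factored form: p(x) = -5 ⊗ (x ⊕ (-2)) ⊗ (x ⊕ (-1)) ⊗ (x ⊕ 7/2) ⊗ (x ⊕ 7/2)
Answer: roots = -2 (mult 1), -1 (mult 1), 7/2 (mult 2)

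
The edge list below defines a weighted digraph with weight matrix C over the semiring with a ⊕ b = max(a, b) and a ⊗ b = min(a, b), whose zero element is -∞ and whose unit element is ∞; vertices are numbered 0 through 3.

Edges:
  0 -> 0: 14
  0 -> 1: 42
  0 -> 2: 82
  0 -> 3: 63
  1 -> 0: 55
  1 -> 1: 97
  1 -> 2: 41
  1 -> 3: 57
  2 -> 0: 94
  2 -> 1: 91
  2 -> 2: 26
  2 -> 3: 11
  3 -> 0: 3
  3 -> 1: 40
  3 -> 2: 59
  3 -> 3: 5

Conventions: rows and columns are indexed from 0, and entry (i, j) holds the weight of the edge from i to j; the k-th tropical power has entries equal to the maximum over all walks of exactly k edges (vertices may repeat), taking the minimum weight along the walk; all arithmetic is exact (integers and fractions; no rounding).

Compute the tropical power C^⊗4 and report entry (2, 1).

C^⊗2:
  [82, 82, 59, 42]
  [55, 97, 57, 57]
  [55, 91, 82, 63]
  [59, 59, 40, 40]
C^⊗3:
  [59, 82, 82, 63]
  [57, 97, 57, 57]
  [82, 91, 59, 57]
  [55, 59, 59, 59]
C^⊗4:
  [82, 82, 59, 59]
  [57, 97, 57, 57]
  [59, 91, 82, 63]
  [59, 59, 59, 57]
Key observation: the optimum is the walk 2->1->1->1->1, with weight 91 min 97 min 97 min 97 = 91.
Optimal value attained by: walk 2->1->1->1->1.
Answer: (C^⊗4)[2][1] = 91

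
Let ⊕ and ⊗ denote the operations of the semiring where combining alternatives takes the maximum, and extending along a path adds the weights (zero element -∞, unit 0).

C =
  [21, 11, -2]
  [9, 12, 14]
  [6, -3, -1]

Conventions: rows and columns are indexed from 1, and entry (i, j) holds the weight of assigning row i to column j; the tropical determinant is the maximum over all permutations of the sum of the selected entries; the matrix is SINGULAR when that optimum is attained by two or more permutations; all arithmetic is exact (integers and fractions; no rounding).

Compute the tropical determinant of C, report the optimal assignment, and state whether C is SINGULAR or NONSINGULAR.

σ = (1, 2, 3): 21 + 12 + (-1) = 32
σ = (1, 3, 2): 21 + 14 + (-3) = 32
σ = (2, 1, 3): 11 + 9 + (-1) = 19
σ = (2, 3, 1): 11 + 14 + 6 = 31
σ = (3, 1, 2): (-2) + 9 + (-3) = 4
σ = (3, 2, 1): (-2) + 12 + 6 = 16
Optimal value attained by: σ = (1, 2, 3).
Answer: det⊕(C) = 32; verdict: SINGULAR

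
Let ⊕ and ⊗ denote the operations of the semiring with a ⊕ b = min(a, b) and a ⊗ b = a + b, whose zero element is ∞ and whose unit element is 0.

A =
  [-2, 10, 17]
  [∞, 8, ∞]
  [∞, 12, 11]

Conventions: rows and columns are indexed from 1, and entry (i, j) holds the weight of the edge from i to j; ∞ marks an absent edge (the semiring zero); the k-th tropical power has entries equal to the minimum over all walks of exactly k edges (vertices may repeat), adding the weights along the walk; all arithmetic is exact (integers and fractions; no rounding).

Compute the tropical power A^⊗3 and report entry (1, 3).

A^⊗2:
  [-4, 8, 15]
  [∞, 16, ∞]
  [∞, 20, 22]
A^⊗3:
  [-6, 6, 13]
  [∞, 24, ∞]
  [∞, 28, 33]
Key observation: the optimum is the walk 1->1->1->3, with weight (-2) + (-2) + 17 = 13.
Optimal value attained by: walk 1->1->1->3.
Answer: (A^⊗3)[1][3] = 13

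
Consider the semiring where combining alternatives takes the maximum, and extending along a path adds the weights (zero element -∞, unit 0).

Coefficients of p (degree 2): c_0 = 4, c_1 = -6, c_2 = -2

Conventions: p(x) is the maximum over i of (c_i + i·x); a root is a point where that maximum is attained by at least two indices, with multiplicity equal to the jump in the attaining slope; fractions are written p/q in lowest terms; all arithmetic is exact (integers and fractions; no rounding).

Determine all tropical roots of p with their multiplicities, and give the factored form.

hull edge (i=0, c=4) to (i=2, c=-2): slope -3, span 2
Factored form: p(x) = -2 ⊗ (x ⊕ 3) ⊗ (x ⊕ 3)
Answer: roots = 3 (mult 2)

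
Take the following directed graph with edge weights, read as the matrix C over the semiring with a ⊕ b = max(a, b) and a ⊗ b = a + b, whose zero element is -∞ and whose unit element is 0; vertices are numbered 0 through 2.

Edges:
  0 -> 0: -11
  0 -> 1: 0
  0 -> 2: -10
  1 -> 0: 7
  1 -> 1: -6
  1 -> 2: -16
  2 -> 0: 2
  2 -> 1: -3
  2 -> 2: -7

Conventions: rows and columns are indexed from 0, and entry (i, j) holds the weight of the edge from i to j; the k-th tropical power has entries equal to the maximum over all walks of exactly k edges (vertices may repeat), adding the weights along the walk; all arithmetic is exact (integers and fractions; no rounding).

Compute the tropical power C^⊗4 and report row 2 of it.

C^⊗2:
  [7, -6, -16]
  [1, 7, -3]
  [4, 2, -8]
C^⊗3:
  [1, 7, -3]
  [14, 1, -9]
  [9, 4, -6]
C^⊗4:
  [14, 1, -9]
  [8, 14, 4]
  [11, 9, -1]
Answer: row 2 of C^⊗4 = [11, 9, -1]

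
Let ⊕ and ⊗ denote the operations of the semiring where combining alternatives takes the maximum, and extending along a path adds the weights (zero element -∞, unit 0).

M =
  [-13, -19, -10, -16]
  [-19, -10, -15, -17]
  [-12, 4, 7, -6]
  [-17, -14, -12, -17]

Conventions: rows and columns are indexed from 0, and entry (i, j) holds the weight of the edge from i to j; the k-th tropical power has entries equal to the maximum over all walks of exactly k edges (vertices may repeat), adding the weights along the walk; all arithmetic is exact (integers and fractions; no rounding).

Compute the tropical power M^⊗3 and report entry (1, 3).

M^⊗2:
  [-22, -6, -3, -16]
  [-27, -11, -8, -21]
  [-5, 11, 14, 1]
  [-24, -8, -5, -18]
M^⊗3:
  [-15, 1, 4, -9]
  [-20, -4, -1, -14]
  [2, 18, 21, 8]
  [-17, -1, 2, -11]
Key observation: the optimum is the walk 1->2->2->3, with weight (-15) + 7 + (-6) = -14.
Optimal value attained by: walk 1->2->2->3.
Answer: (M^⊗3)[1][3] = -14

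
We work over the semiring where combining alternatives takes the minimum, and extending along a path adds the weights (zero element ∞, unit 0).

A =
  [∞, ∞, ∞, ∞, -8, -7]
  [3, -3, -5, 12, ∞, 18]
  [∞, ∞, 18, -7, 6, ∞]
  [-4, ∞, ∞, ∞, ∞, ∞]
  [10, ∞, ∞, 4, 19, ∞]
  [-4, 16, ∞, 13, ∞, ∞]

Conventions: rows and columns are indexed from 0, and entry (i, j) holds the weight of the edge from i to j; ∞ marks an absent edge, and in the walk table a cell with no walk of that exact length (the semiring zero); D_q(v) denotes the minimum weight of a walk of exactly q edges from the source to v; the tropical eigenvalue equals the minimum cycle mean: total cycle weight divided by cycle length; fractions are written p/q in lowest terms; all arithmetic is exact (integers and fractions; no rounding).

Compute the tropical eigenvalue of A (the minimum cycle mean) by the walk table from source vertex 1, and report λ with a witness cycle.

q=0: [∞, 0, ∞, ∞, ∞, ∞]
q=1: [3, -3, -5, 12, ∞, 18]
q=2: [0, -6, -8, -12, -5, -4]
q=3: [-16, -9, -11, -15, -8, -7]
q=4: [-19, -12, -14, -18, -24, -23]
q=5: [-27, -15, -17, -21, -27, -26]
q=6: [-30, -18, -20, -24, -35, -34]
Optimal cycle mean attained by: cycle 0->5->0, total (-7) + (-4), length 2.
Answer: λ = -11/2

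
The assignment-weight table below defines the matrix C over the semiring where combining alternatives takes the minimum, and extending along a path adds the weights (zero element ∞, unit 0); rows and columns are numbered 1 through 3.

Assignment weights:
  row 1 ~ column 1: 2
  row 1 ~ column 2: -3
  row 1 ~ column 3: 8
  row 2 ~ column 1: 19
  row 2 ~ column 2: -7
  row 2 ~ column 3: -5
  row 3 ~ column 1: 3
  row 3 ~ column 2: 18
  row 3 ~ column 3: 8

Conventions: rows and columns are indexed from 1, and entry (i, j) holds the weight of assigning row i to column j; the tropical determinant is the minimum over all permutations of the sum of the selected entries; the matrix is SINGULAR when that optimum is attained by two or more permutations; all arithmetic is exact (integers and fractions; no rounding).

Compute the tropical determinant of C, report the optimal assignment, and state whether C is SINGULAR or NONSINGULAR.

σ = (1, 2, 3): 2 + (-7) + 8 = 3
σ = (1, 3, 2): 2 + (-5) + 18 = 15
σ = (2, 1, 3): (-3) + 19 + 8 = 24
σ = (2, 3, 1): (-3) + (-5) + 3 = -5
σ = (3, 1, 2): 8 + 19 + 18 = 45
σ = (3, 2, 1): 8 + (-7) + 3 = 4
Optimal value attained by: σ = (2, 3, 1).
Answer: det⊕(C) = -5; verdict: NONSINGULAR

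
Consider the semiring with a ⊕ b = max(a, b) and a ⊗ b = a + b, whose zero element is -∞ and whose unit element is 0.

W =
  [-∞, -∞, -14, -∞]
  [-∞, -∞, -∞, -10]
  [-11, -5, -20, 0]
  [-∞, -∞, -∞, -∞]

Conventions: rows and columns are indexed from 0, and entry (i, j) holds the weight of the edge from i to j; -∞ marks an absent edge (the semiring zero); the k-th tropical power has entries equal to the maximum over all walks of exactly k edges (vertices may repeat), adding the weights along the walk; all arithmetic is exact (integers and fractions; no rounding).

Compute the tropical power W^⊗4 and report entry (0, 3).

W^⊗2:
  [-25, -19, -34, -14]
  [-∞, -∞, -∞, -∞]
  [-31, -25, -25, -15]
  [-∞, -∞, -∞, -∞]
W^⊗3:
  [-45, -39, -39, -29]
  [-∞, -∞, -∞, -∞]
  [-36, -30, -45, -25]
  [-∞, -∞, -∞, -∞]
W^⊗4:
  [-50, -44, -59, -39]
  [-∞, -∞, -∞, -∞]
  [-56, -50, -50, -40]
  [-∞, -∞, -∞, -∞]
Key observation: the optimum is the walk 0->2->0->2->3, with weight (-14) + (-11) + (-14) + 0 = -39.
Optimal value attained by: walk 0->2->0->2->3.
Answer: (W^⊗4)[0][3] = -39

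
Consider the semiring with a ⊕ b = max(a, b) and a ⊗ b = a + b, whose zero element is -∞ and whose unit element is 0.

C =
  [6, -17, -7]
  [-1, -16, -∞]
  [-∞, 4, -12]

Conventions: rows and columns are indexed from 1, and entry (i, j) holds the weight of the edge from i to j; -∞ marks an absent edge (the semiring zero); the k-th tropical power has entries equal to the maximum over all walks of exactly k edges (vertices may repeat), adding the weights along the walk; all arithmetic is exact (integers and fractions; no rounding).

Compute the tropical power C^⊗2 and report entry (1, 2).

C^⊗2:
  [12, -3, -1]
  [5, -18, -8]
  [3, -8, -24]
Key observation: the optimum is the walk 1->3->2, with weight (-7) + 4 = -3.
Optimal value attained by: walk 1->3->2.
Answer: (C^⊗2)[1][2] = -3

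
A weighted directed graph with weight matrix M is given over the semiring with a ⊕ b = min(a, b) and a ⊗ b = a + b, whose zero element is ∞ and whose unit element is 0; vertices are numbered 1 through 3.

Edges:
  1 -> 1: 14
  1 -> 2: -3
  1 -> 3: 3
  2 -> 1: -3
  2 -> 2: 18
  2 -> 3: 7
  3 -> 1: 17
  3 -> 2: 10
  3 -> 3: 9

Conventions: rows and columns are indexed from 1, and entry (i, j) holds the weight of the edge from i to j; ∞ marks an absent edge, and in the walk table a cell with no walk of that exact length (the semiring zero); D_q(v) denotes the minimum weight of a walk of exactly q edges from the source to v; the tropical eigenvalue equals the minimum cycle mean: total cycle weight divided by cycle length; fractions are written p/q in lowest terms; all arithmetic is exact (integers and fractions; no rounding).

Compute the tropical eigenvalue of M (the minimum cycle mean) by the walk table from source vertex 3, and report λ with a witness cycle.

q=0: [∞, ∞, 0]
q=1: [17, 10, 9]
q=2: [7, 14, 17]
q=3: [11, 4, 10]
Optimal cycle mean attained by: cycle 1->2->1, total (-3) + (-3), length 2.
Answer: λ = -3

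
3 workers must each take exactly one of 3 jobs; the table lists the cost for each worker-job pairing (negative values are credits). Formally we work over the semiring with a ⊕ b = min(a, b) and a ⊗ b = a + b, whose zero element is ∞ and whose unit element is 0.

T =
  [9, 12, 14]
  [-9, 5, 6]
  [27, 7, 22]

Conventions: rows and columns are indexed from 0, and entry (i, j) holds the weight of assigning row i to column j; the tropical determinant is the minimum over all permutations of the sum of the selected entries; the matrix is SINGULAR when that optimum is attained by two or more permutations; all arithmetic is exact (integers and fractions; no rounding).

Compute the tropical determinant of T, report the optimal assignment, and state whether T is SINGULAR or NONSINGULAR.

σ = (0, 1, 2): 9 + 5 + 22 = 36
σ = (0, 2, 1): 9 + 6 + 7 = 22
σ = (1, 0, 2): 12 + (-9) + 22 = 25
σ = (1, 2, 0): 12 + 6 + 27 = 45
σ = (2, 0, 1): 14 + (-9) + 7 = 12
σ = (2, 1, 0): 14 + 5 + 27 = 46
Optimal value attained by: σ = (2, 0, 1).
Answer: det⊕(T) = 12; verdict: NONSINGULAR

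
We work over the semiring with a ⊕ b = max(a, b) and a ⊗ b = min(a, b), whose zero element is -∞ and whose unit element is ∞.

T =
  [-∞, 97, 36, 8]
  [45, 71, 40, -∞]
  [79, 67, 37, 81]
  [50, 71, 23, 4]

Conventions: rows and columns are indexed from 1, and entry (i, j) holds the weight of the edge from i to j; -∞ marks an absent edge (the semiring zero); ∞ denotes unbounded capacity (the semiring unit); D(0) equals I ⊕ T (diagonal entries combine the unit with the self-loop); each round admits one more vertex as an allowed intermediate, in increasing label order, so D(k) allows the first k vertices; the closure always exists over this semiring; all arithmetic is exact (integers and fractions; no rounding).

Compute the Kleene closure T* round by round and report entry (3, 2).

D(0):
  [∞, 97, 36, 8]
  [45, ∞, 40, -∞]
  [79, 67, ∞, 81]
  [50, 71, 23, ∞]
D(1):
  [∞, 97, 36, 8]
  [45, ∞, 40, 8]
  [79, 79, ∞, 81]
  [50, 71, 36, ∞]
D(2):
  [∞, 97, 40, 8]
  [45, ∞, 40, 8]
  [79, 79, ∞, 81]
  [50, 71, 40, ∞]
D(3):
  [∞, 97, 40, 40]
  [45, ∞, 40, 40]
  [79, 79, ∞, 81]
  [50, 71, 40, ∞]
D(4):
  [∞, 97, 40, 40]
  [45, ∞, 40, 40]
  [79, 79, ∞, 81]
  [50, 71, 40, ∞]
Answer: T*[3][2] = 79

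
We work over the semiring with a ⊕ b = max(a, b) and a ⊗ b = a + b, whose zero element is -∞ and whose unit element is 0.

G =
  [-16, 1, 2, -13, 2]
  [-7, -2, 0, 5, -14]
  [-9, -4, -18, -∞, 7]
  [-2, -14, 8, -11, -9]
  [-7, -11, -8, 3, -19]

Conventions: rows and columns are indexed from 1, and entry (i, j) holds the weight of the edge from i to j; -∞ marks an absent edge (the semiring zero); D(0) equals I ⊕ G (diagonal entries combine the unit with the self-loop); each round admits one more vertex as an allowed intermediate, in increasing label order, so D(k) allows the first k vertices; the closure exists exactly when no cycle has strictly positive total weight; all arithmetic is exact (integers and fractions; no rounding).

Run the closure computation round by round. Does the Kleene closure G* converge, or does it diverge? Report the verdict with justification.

D(0):
  [0, 1, 2, -13, 2]
  [-7, 0, 0, 5, -14]
  [-9, -4, 0, -∞, 7]
  [-2, -14, 8, 0, -9]
  [-7, -11, -8, 3, 0]
D(1):
  [0, 1, 2, -13, 2]
  [-7, 0, 0, 5, -5]
  [-9, -4, 0, -22, 7]
  [-2, -1, 8, 0, 0]
  [-7, -6, -5, 3, 0]
Detection: at round 2, diagonal entry (4, 4) turns strictly positive.
Key observation: the cycle 4->1->2->4 has total weight (-2) + 1 + 5, which is strictly positive.
Answer: DIVERGES — positive cycle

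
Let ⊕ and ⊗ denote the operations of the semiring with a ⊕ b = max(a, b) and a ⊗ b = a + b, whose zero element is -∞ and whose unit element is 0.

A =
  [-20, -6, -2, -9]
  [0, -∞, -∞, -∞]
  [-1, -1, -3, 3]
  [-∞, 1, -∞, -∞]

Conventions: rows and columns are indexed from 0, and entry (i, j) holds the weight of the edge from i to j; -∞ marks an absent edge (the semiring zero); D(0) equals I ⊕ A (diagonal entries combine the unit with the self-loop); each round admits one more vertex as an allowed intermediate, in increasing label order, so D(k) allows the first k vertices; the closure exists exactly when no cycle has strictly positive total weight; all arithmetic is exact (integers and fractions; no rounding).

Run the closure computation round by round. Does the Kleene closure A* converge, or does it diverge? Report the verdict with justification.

D(0):
  [0, -6, -2, -9]
  [0, 0, -∞, -∞]
  [-1, -1, 0, 3]
  [-∞, 1, -∞, 0]
D(1):
  [0, -6, -2, -9]
  [0, 0, -2, -9]
  [-1, -1, 0, 3]
  [-∞, 1, -∞, 0]
D(2):
  [0, -6, -2, -9]
  [0, 0, -2, -9]
  [-1, -1, 0, 3]
  [1, 1, -1, 0]
Detection: at round 3, diagonal entry (3, 3) turns strictly positive.
Key observation: the cycle 3->1->0->2->3 has total weight 1 + 0 + (-2) + 3, which is strictly positive.
Answer: DIVERGES — positive cycle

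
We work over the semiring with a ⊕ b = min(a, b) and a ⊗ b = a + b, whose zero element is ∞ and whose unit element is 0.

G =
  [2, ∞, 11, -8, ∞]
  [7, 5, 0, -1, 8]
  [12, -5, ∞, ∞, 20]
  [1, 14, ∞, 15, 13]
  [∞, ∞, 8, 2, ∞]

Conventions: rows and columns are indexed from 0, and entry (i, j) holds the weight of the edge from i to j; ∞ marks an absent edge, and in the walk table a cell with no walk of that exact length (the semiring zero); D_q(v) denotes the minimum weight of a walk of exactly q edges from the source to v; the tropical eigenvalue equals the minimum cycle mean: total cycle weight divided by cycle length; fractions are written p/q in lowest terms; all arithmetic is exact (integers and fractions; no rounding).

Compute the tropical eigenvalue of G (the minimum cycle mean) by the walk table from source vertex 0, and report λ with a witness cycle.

q=0: [0, ∞, ∞, ∞, ∞]
q=1: [2, ∞, 11, -8, ∞]
q=2: [-7, 6, 13, -6, 5]
q=3: [-5, 8, 4, -15, 7]
q=4: [-14, -1, 6, -13, -2]
q=5: [-12, 1, -3, -22, 0]
Optimal cycle mean attained by: cycle 0->3->0, total (-8) + 1, length 2.
Answer: λ = -7/2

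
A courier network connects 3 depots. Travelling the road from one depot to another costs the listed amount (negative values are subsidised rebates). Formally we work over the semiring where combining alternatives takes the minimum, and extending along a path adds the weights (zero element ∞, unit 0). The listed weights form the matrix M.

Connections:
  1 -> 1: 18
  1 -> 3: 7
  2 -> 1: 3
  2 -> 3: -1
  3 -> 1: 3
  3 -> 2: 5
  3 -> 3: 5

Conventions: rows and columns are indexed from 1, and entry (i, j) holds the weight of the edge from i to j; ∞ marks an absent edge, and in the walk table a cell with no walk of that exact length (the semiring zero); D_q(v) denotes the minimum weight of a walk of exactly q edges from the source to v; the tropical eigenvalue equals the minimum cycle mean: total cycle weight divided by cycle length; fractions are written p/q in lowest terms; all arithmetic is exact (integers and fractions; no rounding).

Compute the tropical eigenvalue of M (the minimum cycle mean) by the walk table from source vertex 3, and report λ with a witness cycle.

q=0: [∞, ∞, 0]
q=1: [3, 5, 5]
q=2: [8, 10, 4]
q=3: [7, 9, 9]
Optimal cycle mean attained by: cycle 2->3->2, total (-1) + 5, length 2.
Answer: λ = 2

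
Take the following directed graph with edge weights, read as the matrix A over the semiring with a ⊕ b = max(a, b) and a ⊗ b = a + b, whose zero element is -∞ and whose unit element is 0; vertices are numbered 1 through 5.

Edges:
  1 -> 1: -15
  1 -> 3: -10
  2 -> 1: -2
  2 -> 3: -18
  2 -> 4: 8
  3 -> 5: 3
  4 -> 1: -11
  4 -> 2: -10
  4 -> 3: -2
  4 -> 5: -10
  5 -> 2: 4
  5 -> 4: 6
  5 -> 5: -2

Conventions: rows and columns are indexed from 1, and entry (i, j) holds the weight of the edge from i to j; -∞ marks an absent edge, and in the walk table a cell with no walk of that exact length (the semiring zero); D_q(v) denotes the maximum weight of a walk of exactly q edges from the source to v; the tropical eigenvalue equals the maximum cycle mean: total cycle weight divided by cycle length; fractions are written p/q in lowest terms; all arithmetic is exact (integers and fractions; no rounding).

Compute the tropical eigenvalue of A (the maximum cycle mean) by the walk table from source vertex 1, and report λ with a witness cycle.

q=0: [0, -∞, -∞, -∞, -∞]
q=1: [-15, -∞, -10, -∞, -∞]
q=2: [-30, -∞, -25, -∞, -7]
q=3: [-45, -3, -40, -1, -9]
q=4: [-5, -5, -3, 5, -11]
q=5: [-6, -5, 3, 3, 0]
Optimal cycle mean attained by: cycle 2->4->3->5->2, total 8 + (-2) + 3 + 4, length 4.
Answer: λ = 13/4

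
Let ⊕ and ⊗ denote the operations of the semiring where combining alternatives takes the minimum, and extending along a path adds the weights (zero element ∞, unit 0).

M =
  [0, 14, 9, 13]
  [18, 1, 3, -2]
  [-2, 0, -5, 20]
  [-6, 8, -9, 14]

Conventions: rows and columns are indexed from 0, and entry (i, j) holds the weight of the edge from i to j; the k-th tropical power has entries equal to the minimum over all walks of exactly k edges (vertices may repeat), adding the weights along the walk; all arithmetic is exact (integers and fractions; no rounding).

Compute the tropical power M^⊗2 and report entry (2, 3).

M^⊗2:
  [0, 9, 4, 12]
  [-8, 2, -11, -1]
  [-7, -5, -10, -2]
  [-11, -9, -14, 6]
Key observation: the optimum is the walk 2->1->3, with weight 0 + (-2) = -2.
Optimal value attained by: walk 2->1->3.
Answer: (M^⊗2)[2][3] = -2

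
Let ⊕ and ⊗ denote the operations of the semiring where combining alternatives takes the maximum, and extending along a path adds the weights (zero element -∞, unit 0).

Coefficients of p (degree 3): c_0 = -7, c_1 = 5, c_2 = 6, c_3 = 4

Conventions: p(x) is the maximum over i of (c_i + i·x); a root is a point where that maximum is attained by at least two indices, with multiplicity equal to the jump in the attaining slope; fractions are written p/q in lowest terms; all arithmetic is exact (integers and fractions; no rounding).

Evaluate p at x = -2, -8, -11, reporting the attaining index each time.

p(-2) = max(-7+0·(-2)=-7, 5+1·(-2)=3, 6+2·(-2)=2, 4+3·(-2)=-2) = 3 (attained by i=1)
p(-8) = max(-7+0·(-8)=-7, 5+1·(-8)=-3, 6+2·(-8)=-10, 4+3·(-8)=-20) = -3 (attained by i=1)
p(-11) = max(-7+0·(-11)=-7, 5+1·(-11)=-6, 6+2·(-11)=-16, 4+3·(-11)=-29) = -6 (attained by i=1)
Answer: p(-2) = 3; p(-8) = -3; p(-11) = -6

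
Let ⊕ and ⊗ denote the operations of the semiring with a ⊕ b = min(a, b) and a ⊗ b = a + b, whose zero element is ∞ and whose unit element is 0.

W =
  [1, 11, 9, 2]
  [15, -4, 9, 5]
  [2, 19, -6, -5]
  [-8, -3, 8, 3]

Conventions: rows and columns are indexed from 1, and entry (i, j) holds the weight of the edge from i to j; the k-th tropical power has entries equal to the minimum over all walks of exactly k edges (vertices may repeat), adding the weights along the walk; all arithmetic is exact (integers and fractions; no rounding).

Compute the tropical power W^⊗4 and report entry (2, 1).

W^⊗2:
  [-6, -1, 3, 3]
  [-3, -8, 3, 1]
  [-13, -8, -12, -11]
  [-7, -7, 1, -6]
W^⊗3:
  [-5, -5, -3, -4]
  [-7, -12, -3, -3]
  [-19, -14, -18, -17]
  [-14, -11, -5, -5]
W^⊗4:
  [-12, -9, -9, -8]
  [-11, -16, -9, -8]
  [-25, -20, -24, -23]
  [-13, -15, -11, -12]
Key observation: the optimum is the walk 2->2->2->4->1, with weight (-4) + (-4) + 5 + (-8) = -11.
Optimal value attained by: walk 2->2->2->4->1.
Answer: (W^⊗4)[2][1] = -11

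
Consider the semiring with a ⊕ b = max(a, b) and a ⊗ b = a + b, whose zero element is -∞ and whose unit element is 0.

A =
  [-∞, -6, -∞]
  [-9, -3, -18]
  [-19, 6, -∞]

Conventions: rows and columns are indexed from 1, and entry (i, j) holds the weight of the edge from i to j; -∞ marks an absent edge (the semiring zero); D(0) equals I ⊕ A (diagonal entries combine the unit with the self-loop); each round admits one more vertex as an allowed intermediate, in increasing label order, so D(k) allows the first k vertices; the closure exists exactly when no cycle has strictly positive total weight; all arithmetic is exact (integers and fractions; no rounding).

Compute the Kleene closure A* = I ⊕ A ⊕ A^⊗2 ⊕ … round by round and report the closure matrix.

D(0):
  [0, -6, -∞]
  [-9, 0, -18]
  [-19, 6, 0]
D(1):
  [0, -6, -∞]
  [-9, 0, -18]
  [-19, 6, 0]
D(2):
  [0, -6, -24]
  [-9, 0, -18]
  [-3, 6, 0]
D(3):
  [0, -6, -24]
  [-9, 0, -18]
  [-3, 6, 0]
Answer: A* = [[0, -6, -24], [-9, 0, -18], [-3, 6, 0]]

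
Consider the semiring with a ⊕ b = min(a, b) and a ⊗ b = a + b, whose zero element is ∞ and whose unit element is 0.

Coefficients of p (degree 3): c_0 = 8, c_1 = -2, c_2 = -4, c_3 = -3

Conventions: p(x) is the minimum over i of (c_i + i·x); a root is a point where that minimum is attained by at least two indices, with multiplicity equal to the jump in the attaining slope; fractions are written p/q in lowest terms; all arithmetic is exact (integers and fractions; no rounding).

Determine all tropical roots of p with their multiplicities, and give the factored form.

hull edge (i=0, c=8) to (i=1, c=-2): slope -10, span 1
hull edge (i=1, c=-2) to (i=2, c=-4): slope -2, span 1
hull edge (i=2, c=-4) to (i=3, c=-3): slope 1, span 1
Factored form: p(x) = -3 ⊗ (x ⊕ (-1)) ⊗ (x ⊕ 2) ⊗ (x ⊕ 10)
Answer: roots = -1 (mult 1), 2 (mult 1), 10 (mult 1)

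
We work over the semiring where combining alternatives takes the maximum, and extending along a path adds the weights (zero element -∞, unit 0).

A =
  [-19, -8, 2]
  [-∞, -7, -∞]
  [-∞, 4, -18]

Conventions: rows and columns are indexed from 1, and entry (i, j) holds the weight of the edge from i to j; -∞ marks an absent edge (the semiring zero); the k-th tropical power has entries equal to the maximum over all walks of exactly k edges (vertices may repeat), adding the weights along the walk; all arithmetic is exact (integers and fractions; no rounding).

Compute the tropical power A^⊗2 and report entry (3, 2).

A^⊗2:
  [-38, 6, -16]
  [-∞, -14, -∞]
  [-∞, -3, -36]
Key observation: the optimum is the walk 3->2->2, with weight 4 + (-7) = -3.
Optimal value attained by: walk 3->2->2.
Answer: (A^⊗2)[3][2] = -3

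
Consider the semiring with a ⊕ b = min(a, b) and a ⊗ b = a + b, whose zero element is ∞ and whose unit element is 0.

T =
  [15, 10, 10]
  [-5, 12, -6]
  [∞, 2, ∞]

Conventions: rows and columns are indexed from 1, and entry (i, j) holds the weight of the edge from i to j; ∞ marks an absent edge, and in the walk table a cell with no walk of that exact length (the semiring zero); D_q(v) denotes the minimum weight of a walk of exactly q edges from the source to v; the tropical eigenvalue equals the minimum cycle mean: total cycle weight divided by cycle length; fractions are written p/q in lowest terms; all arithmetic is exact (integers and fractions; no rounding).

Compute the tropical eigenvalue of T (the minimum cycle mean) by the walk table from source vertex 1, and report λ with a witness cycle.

q=0: [0, ∞, ∞]
q=1: [15, 10, 10]
q=2: [5, 12, 4]
q=3: [7, 6, 6]
Optimal cycle mean attained by: cycle 2->3->2, total (-6) + 2, length 2.
Answer: λ = -2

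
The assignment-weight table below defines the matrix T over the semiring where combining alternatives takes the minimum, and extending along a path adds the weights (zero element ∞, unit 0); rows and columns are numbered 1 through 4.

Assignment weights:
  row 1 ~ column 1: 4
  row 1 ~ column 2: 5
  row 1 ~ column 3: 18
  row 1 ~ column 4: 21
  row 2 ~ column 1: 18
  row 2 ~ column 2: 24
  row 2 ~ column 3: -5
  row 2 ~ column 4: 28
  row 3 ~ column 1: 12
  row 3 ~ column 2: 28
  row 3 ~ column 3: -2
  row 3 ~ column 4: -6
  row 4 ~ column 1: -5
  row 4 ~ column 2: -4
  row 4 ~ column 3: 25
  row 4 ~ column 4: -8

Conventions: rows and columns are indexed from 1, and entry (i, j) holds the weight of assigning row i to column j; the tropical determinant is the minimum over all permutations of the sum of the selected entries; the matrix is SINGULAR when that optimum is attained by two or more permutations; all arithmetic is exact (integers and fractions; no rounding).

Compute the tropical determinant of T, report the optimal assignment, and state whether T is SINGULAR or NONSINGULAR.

σ = (1, 2, 3, 4): 4 + 24 + (-2) + (-8) = 18
σ = (1, 2, 4, 3): 4 + 24 + (-6) + 25 = 47
σ = (1, 3, 2, 4): 4 + (-5) + 28 + (-8) = 19
σ = (1, 3, 4, 2): 4 + (-5) + (-6) + (-4) = -11
σ = (1, 4, 2, 3): 4 + 28 + 28 + 25 = 85
σ = (1, 4, 3, 2): 4 + 28 + (-2) + (-4) = 26
σ = (2, 1, 3, 4): 5 + 18 + (-2) + (-8) = 13
σ = (2, 1, 4, 3): 5 + 18 + (-6) + 25 = 42
σ = (2, 3, 1, 4): 5 + (-5) + 12 + (-8) = 4
σ = (2, 3, 4, 1): 5 + (-5) + (-6) + (-5) = -11
σ = (2, 4, 1, 3): 5 + 28 + 12 + 25 = 70
σ = (2, 4, 3, 1): 5 + 28 + (-2) + (-5) = 26
σ = (3, 1, 2, 4): 18 + 18 + 28 + (-8) = 56
σ = (3, 1, 4, 2): 18 + 18 + (-6) + (-4) = 26
σ = (3, 2, 1, 4): 18 + 24 + 12 + (-8) = 46
σ = (3, 2, 4, 1): 18 + 24 + (-6) + (-5) = 31
σ = (3, 4, 1, 2): 18 + 28 + 12 + (-4) = 54
σ = (3, 4, 2, 1): 18 + 28 + 28 + (-5) = 69
σ = (4, 1, 2, 3): 21 + 18 + 28 + 25 = 92
σ = (4, 1, 3, 2): 21 + 18 + (-2) + (-4) = 33
σ = (4, 2, 1, 3): 21 + 24 + 12 + 25 = 82
σ = (4, 2, 3, 1): 21 + 24 + (-2) + (-5) = 38
σ = (4, 3, 1, 2): 21 + (-5) + 12 + (-4) = 24
σ = (4, 3, 2, 1): 21 + (-5) + 28 + (-5) = 39
Optimal value attained by: σ = (1, 3, 4, 2).
Answer: det⊕(T) = -11; verdict: SINGULAR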